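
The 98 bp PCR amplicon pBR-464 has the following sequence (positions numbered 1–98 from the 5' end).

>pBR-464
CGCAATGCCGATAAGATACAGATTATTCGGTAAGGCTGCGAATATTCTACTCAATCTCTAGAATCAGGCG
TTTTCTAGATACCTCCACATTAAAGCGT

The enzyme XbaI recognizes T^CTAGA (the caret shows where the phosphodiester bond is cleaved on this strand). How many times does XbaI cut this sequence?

2

TCTAGA occurs starting at positions 57, 74.
XbaI cuts at 2 sites.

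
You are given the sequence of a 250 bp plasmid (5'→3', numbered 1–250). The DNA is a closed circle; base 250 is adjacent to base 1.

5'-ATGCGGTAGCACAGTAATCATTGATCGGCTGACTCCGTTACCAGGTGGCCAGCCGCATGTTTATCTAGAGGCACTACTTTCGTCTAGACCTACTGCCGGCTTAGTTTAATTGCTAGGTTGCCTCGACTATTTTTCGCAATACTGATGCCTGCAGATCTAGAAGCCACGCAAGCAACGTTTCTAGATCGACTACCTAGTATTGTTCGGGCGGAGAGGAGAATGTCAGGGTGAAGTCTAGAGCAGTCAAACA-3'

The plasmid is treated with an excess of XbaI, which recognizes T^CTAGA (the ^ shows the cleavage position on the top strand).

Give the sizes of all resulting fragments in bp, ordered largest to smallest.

80, 73, 54, 24, 19 bp

XbaI sites (TCTAGA) start at positions 64, 83, 156, 180, 234.
XbaI cuts after the first base of each site, so after positions 64, 83, 156, 180, 234.
Circular molecule, 5 cuts → 5 fragments:
  65–83 → 19 bp
  84–156 → 73 bp
  157–180 → 24 bp
  181–234 → 54 bp
  235–250 then 1–64 → 16 + 64 = 80 bp
Sorted largest to smallest: 80, 73, 54, 24, 19 bp.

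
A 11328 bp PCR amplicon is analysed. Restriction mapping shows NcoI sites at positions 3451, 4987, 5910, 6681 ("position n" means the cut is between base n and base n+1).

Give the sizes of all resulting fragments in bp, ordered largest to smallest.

4647, 3451, 1536, 923, 771 bp

Linear molecule, 4 cuts → 5 fragments:
  3451 − 0 = 3451 bp
  4987 − 3451 = 1536 bp
  5910 − 4987 = 923 bp
  6681 − 5910 = 771 bp
  11328 − 6681 = 4647 bp
Sorted largest to smallest: 4647, 3451, 1536, 923, 771 bp.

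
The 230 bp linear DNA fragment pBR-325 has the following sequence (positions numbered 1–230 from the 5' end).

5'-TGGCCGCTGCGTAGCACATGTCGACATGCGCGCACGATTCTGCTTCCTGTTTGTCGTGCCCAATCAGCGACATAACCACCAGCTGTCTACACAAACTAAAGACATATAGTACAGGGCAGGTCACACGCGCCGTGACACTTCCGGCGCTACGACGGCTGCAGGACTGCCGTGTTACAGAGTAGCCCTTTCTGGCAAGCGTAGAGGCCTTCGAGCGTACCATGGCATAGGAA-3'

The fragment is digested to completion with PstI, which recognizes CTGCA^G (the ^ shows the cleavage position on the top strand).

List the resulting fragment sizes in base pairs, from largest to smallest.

The PstI site (CTGCAG) starts at position 156.
PstI cuts after base 5 of each site (before the last base), so after position 160.
Linear molecule, 1 cut → 2 fragments:
  1–160 → 160 bp
  161–230 → 70 bp
Sorted largest to smallest: 160, 70 bp.

160, 70 bp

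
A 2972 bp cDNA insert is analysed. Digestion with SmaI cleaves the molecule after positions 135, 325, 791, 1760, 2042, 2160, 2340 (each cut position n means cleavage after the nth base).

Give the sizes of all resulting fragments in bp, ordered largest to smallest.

Linear molecule, 7 cuts → 8 fragments:
  135 − 0 = 135 bp
  325 − 135 = 190 bp
  791 − 325 = 466 bp
  1760 − 791 = 969 bp
  2042 − 1760 = 282 bp
  2160 − 2042 = 118 bp
  2340 − 2160 = 180 bp
  2972 − 2340 = 632 bp
Sorted largest to smallest: 969, 632, 466, 282, 190, 180, 135, 118 bp.

969, 632, 466, 282, 190, 180, 135, 118 bp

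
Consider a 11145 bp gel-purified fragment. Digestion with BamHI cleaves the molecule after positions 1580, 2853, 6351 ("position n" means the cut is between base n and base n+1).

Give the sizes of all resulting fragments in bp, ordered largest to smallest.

Linear molecule, 3 cuts → 4 fragments:
  1580 − 0 = 1580 bp
  2853 − 1580 = 1273 bp
  6351 − 2853 = 3498 bp
  11145 − 6351 = 4794 bp
Sorted largest to smallest: 4794, 3498, 1580, 1273 bp.

4794, 3498, 1580, 1273 bp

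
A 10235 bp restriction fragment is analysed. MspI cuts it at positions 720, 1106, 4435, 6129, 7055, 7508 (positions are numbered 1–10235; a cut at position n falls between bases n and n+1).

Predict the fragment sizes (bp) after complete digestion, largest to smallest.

Linear molecule, 6 cuts → 7 fragments:
  720 − 0 = 720 bp
  1106 − 720 = 386 bp
  4435 − 1106 = 3329 bp
  6129 − 4435 = 1694 bp
  7055 − 6129 = 926 bp
  7508 − 7055 = 453 bp
  10235 − 7508 = 2727 bp
Sorted largest to smallest: 3329, 2727, 1694, 926, 720, 453, 386 bp.

3329, 2727, 1694, 926, 720, 453, 386 bp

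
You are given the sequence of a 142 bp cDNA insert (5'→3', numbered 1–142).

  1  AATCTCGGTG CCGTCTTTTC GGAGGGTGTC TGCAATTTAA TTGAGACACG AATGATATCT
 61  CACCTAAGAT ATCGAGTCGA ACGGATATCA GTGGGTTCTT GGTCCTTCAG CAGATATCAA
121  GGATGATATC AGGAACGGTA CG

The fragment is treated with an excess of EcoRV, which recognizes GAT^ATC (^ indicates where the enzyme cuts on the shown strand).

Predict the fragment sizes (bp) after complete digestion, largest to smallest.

56, 29, 16, 15, 14, 12 bp

EcoRV sites (GATATC) start at positions 54, 68, 84, 113, 125.
EcoRV cuts after base 3 of each site, so after positions 56, 70, 86, 115, 127.
Linear molecule, 5 cuts → 6 fragments:
  1–56 → 56 bp
  57–70 → 14 bp
  71–86 → 16 bp
  87–115 → 29 bp
  116–127 → 12 bp
  128–142 → 15 bp
Sorted largest to smallest: 56, 29, 16, 15, 14, 12 bp.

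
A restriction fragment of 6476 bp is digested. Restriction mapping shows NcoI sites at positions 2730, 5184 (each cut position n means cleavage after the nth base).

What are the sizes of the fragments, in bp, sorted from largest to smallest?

Linear molecule, 2 cuts → 3 fragments:
  2730 − 0 = 2730 bp
  5184 − 2730 = 2454 bp
  6476 − 5184 = 1292 bp
Sorted largest to smallest: 2730, 2454, 1292 bp.

2730, 2454, 1292 bp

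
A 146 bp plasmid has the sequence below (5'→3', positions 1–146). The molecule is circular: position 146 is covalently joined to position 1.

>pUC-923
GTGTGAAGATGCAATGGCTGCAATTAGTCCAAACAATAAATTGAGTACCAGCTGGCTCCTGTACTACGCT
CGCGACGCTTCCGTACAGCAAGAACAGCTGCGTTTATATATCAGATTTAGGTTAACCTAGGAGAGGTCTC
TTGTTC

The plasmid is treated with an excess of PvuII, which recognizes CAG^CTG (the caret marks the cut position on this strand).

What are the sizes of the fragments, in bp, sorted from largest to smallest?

100, 46 bp

PvuII sites (CAGCTG) start at positions 49, 95.
PvuII cuts after base 3 of each site, so after positions 51, 97.
Circular molecule, 2 cuts → 2 fragments:
  52–97 → 46 bp
  98–146 then 1–51 → 49 + 51 = 100 bp
Sorted largest to smallest: 100, 46 bp.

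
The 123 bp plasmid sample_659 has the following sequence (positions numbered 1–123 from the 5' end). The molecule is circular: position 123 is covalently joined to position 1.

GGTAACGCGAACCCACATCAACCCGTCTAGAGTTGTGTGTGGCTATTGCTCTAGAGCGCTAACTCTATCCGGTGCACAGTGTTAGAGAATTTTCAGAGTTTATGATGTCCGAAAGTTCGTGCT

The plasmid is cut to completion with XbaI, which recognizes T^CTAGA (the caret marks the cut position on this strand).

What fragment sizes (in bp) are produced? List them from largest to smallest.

99, 24 bp

XbaI sites (TCTAGA) start at positions 26, 50.
XbaI cuts after the first base of each site, so after positions 26, 50.
Circular molecule, 2 cuts → 2 fragments:
  27–50 → 24 bp
  51–123 then 1–26 → 73 + 26 = 99 bp
Sorted largest to smallest: 99, 24 bp.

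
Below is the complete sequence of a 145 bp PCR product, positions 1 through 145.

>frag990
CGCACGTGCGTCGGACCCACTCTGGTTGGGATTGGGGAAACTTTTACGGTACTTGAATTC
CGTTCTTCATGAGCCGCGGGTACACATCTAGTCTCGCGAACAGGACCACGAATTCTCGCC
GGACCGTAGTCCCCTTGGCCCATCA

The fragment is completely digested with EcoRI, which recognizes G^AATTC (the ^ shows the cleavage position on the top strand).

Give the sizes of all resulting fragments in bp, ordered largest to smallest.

EcoRI sites (GAATTC) start at positions 55, 110.
EcoRI cuts after the first base of each site, so after positions 55, 110.
Linear molecule, 2 cuts → 3 fragments:
  1–55 → 55 bp
  56–110 → 55 bp
  111–145 → 35 bp
Sorted largest to smallest: 55, 55, 35 bp.

55, 55, 35 bp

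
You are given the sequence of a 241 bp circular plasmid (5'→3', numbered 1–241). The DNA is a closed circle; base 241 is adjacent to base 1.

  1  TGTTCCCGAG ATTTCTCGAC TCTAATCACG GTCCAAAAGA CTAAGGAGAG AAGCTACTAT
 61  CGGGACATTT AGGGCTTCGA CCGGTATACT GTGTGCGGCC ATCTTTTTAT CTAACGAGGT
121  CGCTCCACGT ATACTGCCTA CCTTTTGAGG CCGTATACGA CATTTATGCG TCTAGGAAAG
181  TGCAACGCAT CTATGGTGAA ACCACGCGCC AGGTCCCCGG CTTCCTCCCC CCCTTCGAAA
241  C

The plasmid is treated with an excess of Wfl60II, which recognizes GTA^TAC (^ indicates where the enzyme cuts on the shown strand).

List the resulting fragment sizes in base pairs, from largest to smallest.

Wfl60II sites (GTATAC) start at positions 84, 129, 153.
Wfl60II cuts after base 3 of each site, so after positions 86, 131, 155.
Circular molecule, 3 cuts → 3 fragments:
  87–131 → 45 bp
  132–155 → 24 bp
  156–241 then 1–86 → 86 + 86 = 172 bp
Sorted largest to smallest: 172, 45, 24 bp.

172, 45, 24 bp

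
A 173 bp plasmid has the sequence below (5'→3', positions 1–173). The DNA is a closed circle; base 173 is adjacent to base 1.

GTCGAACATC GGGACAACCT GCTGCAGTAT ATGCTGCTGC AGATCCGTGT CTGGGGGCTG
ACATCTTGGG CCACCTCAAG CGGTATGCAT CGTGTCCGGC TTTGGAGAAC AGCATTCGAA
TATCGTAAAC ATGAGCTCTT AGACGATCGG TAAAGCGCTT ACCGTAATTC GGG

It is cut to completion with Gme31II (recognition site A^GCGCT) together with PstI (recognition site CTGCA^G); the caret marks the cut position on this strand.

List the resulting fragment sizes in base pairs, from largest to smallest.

113, 45, 15 bp

The Gme31II site (AGCGCT) starts at position 154.
Gme31II cuts after the first base of each site, so after position 154.
PstI sites (CTGCAG) start at positions 22, 37.
PstI cuts after base 5 of each site (before the last base), so after positions 26, 41.
Combined cut positions: 26, 41, 154.
Circular molecule, 3 cuts → 3 fragments:
  27–41 → 15 bp
  42–154 → 113 bp
  155–173 then 1–26 → 19 + 26 = 45 bp
Sorted largest to smallest: 113, 45, 15 bp.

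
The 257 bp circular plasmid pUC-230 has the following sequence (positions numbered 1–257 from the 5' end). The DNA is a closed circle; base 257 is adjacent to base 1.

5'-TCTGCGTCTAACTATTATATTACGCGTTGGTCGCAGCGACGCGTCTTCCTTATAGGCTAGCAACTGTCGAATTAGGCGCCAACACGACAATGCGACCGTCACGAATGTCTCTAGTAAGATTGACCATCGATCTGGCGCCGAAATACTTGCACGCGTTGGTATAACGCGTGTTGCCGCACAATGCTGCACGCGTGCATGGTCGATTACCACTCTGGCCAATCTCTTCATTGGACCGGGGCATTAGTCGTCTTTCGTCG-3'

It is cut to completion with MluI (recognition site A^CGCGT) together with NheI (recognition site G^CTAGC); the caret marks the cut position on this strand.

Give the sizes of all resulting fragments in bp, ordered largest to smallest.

MluI sites (ACGCGT) start at positions 22, 39, 151, 164, 188.
MluI cuts after the first base of each site, so after positions 22, 39, 151, 164, 188.
The NheI site (GCTAGC) starts at position 56.
NheI cuts after the first base of each site, so after position 56.
Combined cut positions: 22, 39, 56, 151, 164, 188.
Circular molecule, 6 cuts → 6 fragments:
  23–39 → 17 bp
  40–56 → 17 bp
  57–151 → 95 bp
  152–164 → 13 bp
  165–188 → 24 bp
  189–257 then 1–22 → 69 + 22 = 91 bp
Sorted largest to smallest: 95, 91, 24, 17, 17, 13 bp.

95, 91, 24, 17, 17, 13 bp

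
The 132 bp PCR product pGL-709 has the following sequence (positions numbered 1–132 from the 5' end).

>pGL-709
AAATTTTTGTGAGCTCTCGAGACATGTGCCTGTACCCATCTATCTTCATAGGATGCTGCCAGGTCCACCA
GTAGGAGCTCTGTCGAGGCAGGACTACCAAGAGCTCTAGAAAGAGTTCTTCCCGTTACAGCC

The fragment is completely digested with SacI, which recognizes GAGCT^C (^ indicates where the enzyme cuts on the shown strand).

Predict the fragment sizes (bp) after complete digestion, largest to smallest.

SacI sites (GAGCTC) start at positions 11, 75, 101.
SacI cuts after base 5 of each site (before the last base), so after positions 15, 79, 105.
Linear molecule, 3 cuts → 4 fragments:
  1–15 → 15 bp
  16–79 → 64 bp
  80–105 → 26 bp
  106–132 → 27 bp
Sorted largest to smallest: 64, 27, 26, 15 bp.

64, 27, 26, 15 bp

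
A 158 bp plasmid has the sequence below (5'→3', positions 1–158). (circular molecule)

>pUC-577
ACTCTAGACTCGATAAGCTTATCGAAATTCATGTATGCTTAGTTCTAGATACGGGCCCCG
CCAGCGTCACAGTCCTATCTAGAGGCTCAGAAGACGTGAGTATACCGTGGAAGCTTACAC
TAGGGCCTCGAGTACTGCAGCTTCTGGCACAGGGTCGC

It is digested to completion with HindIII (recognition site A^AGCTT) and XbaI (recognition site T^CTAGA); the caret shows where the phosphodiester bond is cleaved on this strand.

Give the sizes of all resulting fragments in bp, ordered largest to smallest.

HindIII sites (AAGCTT) start at positions 15, 111.
HindIII cuts after the first base of each site, so after positions 15, 111.
XbaI sites (TCTAGA) start at positions 3, 44, 78.
XbaI cuts after the first base of each site, so after positions 3, 44, 78.
Combined cut positions: 3, 15, 44, 78, 111.
Circular molecule, 5 cuts → 5 fragments:
  4–15 → 12 bp
  16–44 → 29 bp
  45–78 → 34 bp
  79–111 → 33 bp
  112–158 then 1–3 → 47 + 3 = 50 bp
Sorted largest to smallest: 50, 34, 33, 29, 12 bp.

50, 34, 33, 29, 12 bp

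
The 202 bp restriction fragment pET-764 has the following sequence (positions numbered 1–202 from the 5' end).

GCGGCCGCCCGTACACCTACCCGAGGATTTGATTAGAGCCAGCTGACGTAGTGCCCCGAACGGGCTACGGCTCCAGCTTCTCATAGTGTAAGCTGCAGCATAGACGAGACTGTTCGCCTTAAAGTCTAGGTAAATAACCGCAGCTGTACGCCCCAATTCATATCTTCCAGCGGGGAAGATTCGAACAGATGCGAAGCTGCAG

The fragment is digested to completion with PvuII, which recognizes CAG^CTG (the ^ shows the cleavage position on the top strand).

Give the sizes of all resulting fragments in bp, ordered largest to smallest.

101, 59, 42 bp

PvuII sites (CAGCTG) start at positions 40, 141.
PvuII cuts after base 3 of each site, so after positions 42, 143.
Linear molecule, 2 cuts → 3 fragments:
  1–42 → 42 bp
  43–143 → 101 bp
  144–202 → 59 bp
Sorted largest to smallest: 101, 59, 42 bp.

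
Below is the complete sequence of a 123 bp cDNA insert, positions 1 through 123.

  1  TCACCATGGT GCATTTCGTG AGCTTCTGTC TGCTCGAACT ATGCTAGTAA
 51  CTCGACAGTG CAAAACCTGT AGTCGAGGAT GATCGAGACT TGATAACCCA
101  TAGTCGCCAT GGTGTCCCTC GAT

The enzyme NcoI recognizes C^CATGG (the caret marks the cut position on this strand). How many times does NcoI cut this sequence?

CCATGG occurs starting at positions 4, 107.
NcoI cuts at 2 sites.

2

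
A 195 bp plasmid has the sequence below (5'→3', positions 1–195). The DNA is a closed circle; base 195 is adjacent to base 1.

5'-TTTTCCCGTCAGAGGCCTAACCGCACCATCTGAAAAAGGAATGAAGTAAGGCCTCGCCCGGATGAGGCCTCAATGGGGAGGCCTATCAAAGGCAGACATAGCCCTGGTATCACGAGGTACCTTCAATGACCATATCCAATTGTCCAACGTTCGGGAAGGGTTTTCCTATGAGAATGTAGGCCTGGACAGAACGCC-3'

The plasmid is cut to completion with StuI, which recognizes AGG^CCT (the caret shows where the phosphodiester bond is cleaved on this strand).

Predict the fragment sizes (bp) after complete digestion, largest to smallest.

StuI sites (AGGCCT) start at positions 13, 49, 65, 79, 178.
StuI cuts after base 3 of each site, so after positions 15, 51, 67, 81, 180.
Circular molecule, 5 cuts → 5 fragments:
  16–51 → 36 bp
  52–67 → 16 bp
  68–81 → 14 bp
  82–180 → 99 bp
  181–195 then 1–15 → 15 + 15 = 30 bp
Sorted largest to smallest: 99, 36, 30, 16, 14 bp.

99, 36, 30, 16, 14 bp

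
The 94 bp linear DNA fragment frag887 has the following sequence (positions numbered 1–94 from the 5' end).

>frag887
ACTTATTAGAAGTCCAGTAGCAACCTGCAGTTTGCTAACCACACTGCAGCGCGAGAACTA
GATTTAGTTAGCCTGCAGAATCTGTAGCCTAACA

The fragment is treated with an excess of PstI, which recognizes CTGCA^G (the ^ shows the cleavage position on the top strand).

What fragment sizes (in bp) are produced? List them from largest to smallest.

29, 29, 19, 17 bp

PstI sites (CTGCAG) start at positions 25, 44, 73.
PstI cuts after base 5 of each site (before the last base), so after positions 29, 48, 77.
Linear molecule, 3 cuts → 4 fragments:
  1–29 → 29 bp
  30–48 → 19 bp
  49–77 → 29 bp
  78–94 → 17 bp
Sorted largest to smallest: 29, 29, 19, 17 bp.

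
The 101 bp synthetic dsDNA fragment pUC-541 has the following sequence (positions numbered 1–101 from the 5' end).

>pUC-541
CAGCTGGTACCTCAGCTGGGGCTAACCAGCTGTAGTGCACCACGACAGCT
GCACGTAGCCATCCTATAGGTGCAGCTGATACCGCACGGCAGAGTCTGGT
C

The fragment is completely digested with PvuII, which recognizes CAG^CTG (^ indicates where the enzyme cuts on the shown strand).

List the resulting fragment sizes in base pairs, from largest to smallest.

PvuII sites (CAGCTG) start at positions 1, 13, 27, 46, 73.
PvuII cuts after base 3 of each site, so after positions 3, 15, 29, 48, 75.
Linear molecule, 5 cuts → 6 fragments:
  1–3 → 3 bp
  4–15 → 12 bp
  16–29 → 14 bp
  30–48 → 19 bp
  49–75 → 27 bp
  76–101 → 26 bp
Sorted largest to smallest: 27, 26, 19, 14, 12, 3 bp.

27, 26, 19, 14, 12, 3 bp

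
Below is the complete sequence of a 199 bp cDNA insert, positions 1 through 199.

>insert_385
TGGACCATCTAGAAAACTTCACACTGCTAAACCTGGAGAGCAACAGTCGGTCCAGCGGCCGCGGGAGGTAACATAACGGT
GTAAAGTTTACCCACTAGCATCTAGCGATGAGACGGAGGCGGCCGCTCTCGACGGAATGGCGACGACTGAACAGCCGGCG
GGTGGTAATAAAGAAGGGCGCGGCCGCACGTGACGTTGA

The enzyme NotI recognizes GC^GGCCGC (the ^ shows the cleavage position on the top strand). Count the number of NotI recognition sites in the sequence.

GCGGCCGC occurs starting at positions 55, 119, 180.
NotI cuts at 3 sites.

3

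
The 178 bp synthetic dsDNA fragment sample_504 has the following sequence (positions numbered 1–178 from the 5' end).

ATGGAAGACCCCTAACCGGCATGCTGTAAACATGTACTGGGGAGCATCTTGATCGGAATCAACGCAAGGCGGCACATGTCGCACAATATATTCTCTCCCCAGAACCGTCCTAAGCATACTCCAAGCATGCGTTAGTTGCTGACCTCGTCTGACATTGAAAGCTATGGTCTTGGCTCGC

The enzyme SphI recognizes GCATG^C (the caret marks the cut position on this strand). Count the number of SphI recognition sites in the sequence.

2

GCATGC occurs starting at positions 19, 125.
SphI cuts at 2 sites.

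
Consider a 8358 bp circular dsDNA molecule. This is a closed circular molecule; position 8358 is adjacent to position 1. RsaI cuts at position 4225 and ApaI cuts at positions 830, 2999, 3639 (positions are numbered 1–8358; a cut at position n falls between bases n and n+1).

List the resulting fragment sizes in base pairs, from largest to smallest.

4963, 2169, 640, 586 bp

Combined cut positions (sorted): 830, 2999, 3639, 4225.
Circular molecule, 4 cuts → 4 fragments:
  2999 − 830 = 2169 bp
  3639 − 2999 = 640 bp
  4225 − 3639 = 586 bp
  wrap: 8358 − 4225 + 830 = 4963 bp
Sorted largest to smallest: 4963, 2169, 640, 586 bp.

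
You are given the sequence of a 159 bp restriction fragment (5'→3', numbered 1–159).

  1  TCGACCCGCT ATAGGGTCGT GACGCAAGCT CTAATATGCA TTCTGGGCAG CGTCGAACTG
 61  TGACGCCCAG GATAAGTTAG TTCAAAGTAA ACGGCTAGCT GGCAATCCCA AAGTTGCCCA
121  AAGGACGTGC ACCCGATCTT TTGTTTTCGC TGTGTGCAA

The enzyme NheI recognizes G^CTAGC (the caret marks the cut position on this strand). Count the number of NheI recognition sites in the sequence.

1

GCTAGC occurs starting at position 94.
NheI cuts at 1 site.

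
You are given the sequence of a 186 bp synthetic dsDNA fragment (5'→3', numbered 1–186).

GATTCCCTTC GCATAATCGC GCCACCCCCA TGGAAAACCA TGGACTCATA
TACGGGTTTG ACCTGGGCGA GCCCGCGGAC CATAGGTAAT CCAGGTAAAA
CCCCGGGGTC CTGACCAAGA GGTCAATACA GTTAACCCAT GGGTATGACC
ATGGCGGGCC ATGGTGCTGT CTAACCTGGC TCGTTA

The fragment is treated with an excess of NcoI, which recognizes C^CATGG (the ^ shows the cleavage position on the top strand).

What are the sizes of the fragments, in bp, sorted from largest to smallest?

99, 28, 27, 12, 10, 10 bp

NcoI sites (CCATGG) start at positions 28, 38, 137, 149, 159.
NcoI cuts after the first base of each site, so after positions 28, 38, 137, 149, 159.
Linear molecule, 5 cuts → 6 fragments:
  1–28 → 28 bp
  29–38 → 10 bp
  39–137 → 99 bp
  138–149 → 12 bp
  150–159 → 10 bp
  160–186 → 27 bp
Sorted largest to smallest: 99, 28, 27, 12, 10, 10 bp.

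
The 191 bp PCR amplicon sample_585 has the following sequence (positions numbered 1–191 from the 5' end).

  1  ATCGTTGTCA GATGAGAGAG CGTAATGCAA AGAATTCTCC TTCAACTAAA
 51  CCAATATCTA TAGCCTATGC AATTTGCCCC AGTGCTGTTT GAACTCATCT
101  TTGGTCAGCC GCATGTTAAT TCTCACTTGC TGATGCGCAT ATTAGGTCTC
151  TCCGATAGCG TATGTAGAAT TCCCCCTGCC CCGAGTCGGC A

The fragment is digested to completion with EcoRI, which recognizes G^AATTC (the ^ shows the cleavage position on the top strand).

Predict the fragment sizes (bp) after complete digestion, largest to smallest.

135, 32, 24 bp

EcoRI sites (GAATTC) start at positions 32, 167.
EcoRI cuts after the first base of each site, so after positions 32, 167.
Linear molecule, 2 cuts → 3 fragments:
  1–32 → 32 bp
  33–167 → 135 bp
  168–191 → 24 bp
Sorted largest to smallest: 135, 32, 24 bp.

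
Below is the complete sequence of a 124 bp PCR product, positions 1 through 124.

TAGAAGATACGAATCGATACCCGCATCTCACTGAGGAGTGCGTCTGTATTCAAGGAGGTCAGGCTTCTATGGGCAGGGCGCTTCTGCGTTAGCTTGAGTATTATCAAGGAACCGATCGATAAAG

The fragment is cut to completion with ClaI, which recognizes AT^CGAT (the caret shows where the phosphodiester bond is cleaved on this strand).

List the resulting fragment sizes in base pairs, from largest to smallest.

102, 14, 8 bp

ClaI sites (ATCGAT) start at positions 13, 115.
ClaI cuts after base 2 of each site, so after positions 14, 116.
Linear molecule, 2 cuts → 3 fragments:
  1–14 → 14 bp
  15–116 → 102 bp
  117–124 → 8 bp
Sorted largest to smallest: 102, 14, 8 bp.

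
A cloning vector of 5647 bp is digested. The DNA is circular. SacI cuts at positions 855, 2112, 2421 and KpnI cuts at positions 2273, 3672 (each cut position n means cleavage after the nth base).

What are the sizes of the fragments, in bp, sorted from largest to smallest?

Combined cut positions (sorted): 855, 2112, 2273, 2421, 3672.
Circular molecule, 5 cuts → 5 fragments:
  2112 − 855 = 1257 bp
  2273 − 2112 = 161 bp
  2421 − 2273 = 148 bp
  3672 − 2421 = 1251 bp
  wrap: 5647 − 3672 + 855 = 2830 bp
Sorted largest to smallest: 2830, 1257, 1251, 161, 148 bp.

2830, 1257, 1251, 161, 148 bp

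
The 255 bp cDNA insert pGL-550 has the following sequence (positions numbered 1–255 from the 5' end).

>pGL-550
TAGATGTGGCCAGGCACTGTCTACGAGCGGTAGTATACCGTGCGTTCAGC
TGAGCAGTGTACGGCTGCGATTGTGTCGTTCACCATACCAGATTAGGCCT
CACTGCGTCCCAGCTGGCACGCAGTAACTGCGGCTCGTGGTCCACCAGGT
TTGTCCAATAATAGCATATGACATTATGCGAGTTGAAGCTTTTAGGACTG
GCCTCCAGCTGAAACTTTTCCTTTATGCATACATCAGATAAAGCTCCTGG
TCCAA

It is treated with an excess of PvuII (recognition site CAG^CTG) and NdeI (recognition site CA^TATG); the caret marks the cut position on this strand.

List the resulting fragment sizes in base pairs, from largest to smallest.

PvuII sites (CAGCTG) start at positions 47, 111, 206.
PvuII cuts after base 3 of each site, so after positions 49, 113, 208.
The NdeI site (CATATG) starts at position 165.
NdeI cuts after base 2 of each site, so after position 166.
Combined cut positions: 49, 113, 166, 208.
Linear molecule, 4 cuts → 5 fragments:
  1–49 → 49 bp
  50–113 → 64 bp
  114–166 → 53 bp
  167–208 → 42 bp
  209–255 → 47 bp
Sorted largest to smallest: 64, 53, 49, 47, 42 bp.

64, 53, 49, 47, 42 bp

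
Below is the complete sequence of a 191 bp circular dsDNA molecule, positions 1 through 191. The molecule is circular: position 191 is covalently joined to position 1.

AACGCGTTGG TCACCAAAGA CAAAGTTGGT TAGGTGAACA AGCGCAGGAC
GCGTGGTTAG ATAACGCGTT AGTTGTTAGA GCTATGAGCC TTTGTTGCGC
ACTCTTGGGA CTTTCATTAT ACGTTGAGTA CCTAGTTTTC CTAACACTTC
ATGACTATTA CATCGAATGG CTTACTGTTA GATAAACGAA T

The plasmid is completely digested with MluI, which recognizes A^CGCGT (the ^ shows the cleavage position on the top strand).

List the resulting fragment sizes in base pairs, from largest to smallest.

MluI sites (ACGCGT) start at positions 2, 49, 64.
MluI cuts after the first base of each site, so after positions 2, 49, 64.
Circular molecule, 3 cuts → 3 fragments:
  3–49 → 47 bp
  50–64 → 15 bp
  65–191 then 1–2 → 127 + 2 = 129 bp
Sorted largest to smallest: 129, 47, 15 bp.

129, 47, 15 bp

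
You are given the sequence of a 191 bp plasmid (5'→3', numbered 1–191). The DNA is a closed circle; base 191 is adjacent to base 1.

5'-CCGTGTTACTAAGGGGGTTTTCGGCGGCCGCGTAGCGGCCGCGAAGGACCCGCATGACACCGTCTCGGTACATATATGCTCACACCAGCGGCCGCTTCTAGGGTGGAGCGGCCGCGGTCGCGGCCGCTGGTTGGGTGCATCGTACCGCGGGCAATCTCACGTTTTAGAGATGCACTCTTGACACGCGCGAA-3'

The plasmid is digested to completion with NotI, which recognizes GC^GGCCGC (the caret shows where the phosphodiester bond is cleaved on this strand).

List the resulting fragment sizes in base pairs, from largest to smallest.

95, 53, 20, 12, 11 bp

NotI sites (GCGGCCGC) start at positions 24, 35, 88, 108, 120.
NotI cuts after base 2 of each site, so after positions 25, 36, 89, 109, 121.
Circular molecule, 5 cuts → 5 fragments:
  26–36 → 11 bp
  37–89 → 53 bp
  90–109 → 20 bp
  110–121 → 12 bp
  122–191 then 1–25 → 70 + 25 = 95 bp
Sorted largest to smallest: 95, 53, 20, 12, 11 bp.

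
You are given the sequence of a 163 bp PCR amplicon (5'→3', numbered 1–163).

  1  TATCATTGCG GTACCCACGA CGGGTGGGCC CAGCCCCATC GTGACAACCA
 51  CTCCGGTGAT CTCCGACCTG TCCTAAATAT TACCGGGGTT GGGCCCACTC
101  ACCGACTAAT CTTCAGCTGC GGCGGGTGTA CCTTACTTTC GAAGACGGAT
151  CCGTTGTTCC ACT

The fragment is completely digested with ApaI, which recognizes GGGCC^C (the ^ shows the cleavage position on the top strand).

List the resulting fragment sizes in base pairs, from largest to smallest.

68, 65, 30 bp

ApaI sites (GGGCCC) start at positions 26, 91.
ApaI cuts after base 5 of each site (before the last base), so after positions 30, 95.
Linear molecule, 2 cuts → 3 fragments:
  1–30 → 30 bp
  31–95 → 65 bp
  96–163 → 68 bp
Sorted largest to smallest: 68, 65, 30 bp.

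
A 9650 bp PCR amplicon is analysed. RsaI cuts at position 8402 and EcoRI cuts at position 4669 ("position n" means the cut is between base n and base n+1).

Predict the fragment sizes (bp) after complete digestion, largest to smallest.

4669, 3733, 1248 bp

Combined cut positions (sorted): 4669, 8402.
Linear molecule, 2 cuts → 3 fragments:
  4669 − 0 = 4669 bp
  8402 − 4669 = 3733 bp
  9650 − 8402 = 1248 bp
Sorted largest to smallest: 4669, 3733, 1248 bp.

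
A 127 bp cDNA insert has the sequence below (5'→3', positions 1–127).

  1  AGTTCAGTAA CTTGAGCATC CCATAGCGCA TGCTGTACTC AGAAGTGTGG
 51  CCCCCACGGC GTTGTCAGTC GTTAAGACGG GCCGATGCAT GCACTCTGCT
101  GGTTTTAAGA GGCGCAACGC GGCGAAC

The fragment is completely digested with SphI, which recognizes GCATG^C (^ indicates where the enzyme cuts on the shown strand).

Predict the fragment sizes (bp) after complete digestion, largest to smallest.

SphI sites (GCATGC) start at positions 28, 87.
SphI cuts after base 5 of each site (before the last base), so after positions 32, 91.
Linear molecule, 2 cuts → 3 fragments:
  1–32 → 32 bp
  33–91 → 59 bp
  92–127 → 36 bp
Sorted largest to smallest: 59, 36, 32 bp.

59, 36, 32 bp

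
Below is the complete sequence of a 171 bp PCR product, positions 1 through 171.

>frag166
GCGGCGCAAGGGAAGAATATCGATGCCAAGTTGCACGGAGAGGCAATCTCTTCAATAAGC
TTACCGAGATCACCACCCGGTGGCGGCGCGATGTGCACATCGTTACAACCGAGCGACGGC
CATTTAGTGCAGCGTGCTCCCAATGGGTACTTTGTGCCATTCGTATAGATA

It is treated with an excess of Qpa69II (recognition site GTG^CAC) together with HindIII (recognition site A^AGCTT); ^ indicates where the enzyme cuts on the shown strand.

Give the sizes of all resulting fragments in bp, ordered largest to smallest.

76, 57, 38 bp

The Qpa69II site (GTGCAC) starts at position 93.
Qpa69II cuts after base 3 of each site, so after position 95.
The HindIII site (AAGCTT) starts at position 57.
HindIII cuts after the first base of each site, so after position 57.
Combined cut positions: 57, 95.
Linear molecule, 2 cuts → 3 fragments:
  1–57 → 57 bp
  58–95 → 38 bp
  96–171 → 76 bp
Sorted largest to smallest: 76, 57, 38 bp.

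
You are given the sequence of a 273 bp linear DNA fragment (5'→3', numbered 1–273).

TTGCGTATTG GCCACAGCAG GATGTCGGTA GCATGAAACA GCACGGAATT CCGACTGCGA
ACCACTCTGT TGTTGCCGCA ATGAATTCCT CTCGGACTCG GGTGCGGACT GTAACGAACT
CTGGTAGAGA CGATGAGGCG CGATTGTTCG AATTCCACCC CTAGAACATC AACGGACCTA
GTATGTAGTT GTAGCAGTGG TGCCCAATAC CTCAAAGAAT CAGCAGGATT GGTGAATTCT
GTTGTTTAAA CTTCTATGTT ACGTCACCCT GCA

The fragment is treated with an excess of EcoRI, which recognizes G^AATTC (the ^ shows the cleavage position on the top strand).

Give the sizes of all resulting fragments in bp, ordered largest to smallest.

EcoRI sites (GAATTC) start at positions 46, 83, 150, 234.
EcoRI cuts after the first base of each site, so after positions 46, 83, 150, 234.
Linear molecule, 4 cuts → 5 fragments:
  1–46 → 46 bp
  47–83 → 37 bp
  84–150 → 67 bp
  151–234 → 84 bp
  235–273 → 39 bp
Sorted largest to smallest: 84, 67, 46, 39, 37 bp.

84, 67, 46, 39, 37 bp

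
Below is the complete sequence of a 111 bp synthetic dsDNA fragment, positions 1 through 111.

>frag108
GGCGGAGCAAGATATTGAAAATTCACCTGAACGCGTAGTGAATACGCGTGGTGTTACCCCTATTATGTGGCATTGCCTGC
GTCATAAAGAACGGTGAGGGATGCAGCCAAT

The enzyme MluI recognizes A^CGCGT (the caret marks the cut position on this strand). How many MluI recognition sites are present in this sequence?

2

ACGCGT occurs starting at positions 31, 44.
MluI cuts at 2 sites.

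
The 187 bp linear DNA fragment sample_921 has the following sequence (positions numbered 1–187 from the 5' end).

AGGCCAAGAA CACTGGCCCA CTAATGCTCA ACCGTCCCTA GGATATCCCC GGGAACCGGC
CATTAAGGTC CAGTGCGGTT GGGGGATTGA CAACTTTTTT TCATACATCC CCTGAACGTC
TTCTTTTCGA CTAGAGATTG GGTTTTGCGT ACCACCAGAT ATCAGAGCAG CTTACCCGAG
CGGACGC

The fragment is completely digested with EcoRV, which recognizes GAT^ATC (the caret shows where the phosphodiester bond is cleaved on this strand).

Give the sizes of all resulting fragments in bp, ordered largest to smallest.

EcoRV sites (GATATC) start at positions 42, 158.
EcoRV cuts after base 3 of each site, so after positions 44, 160.
Linear molecule, 2 cuts → 3 fragments:
  1–44 → 44 bp
  45–160 → 116 bp
  161–187 → 27 bp
Sorted largest to smallest: 116, 44, 27 bp.

116, 44, 27 bp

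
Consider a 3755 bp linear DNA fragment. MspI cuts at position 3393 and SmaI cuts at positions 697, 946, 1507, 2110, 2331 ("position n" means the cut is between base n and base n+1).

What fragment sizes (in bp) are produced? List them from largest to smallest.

1062, 697, 603, 561, 362, 249, 221 bp

Combined cut positions (sorted): 697, 946, 1507, 2110, 2331, 3393.
Linear molecule, 6 cuts → 7 fragments:
  697 − 0 = 697 bp
  946 − 697 = 249 bp
  1507 − 946 = 561 bp
  2110 − 1507 = 603 bp
  2331 − 2110 = 221 bp
  3393 − 2331 = 1062 bp
  3755 − 3393 = 362 bp
Sorted largest to smallest: 1062, 697, 603, 561, 362, 249, 221 bp.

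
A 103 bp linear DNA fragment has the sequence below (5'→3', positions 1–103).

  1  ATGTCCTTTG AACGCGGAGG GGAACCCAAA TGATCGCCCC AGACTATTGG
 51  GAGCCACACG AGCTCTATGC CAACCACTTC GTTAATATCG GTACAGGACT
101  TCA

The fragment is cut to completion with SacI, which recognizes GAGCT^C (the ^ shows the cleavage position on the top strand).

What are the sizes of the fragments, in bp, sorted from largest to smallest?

The SacI site (GAGCTC) starts at position 60.
SacI cuts after base 5 of each site (before the last base), so after position 64.
Linear molecule, 1 cut → 2 fragments:
  1–64 → 64 bp
  65–103 → 39 bp
Sorted largest to smallest: 64, 39 bp.

64, 39 bp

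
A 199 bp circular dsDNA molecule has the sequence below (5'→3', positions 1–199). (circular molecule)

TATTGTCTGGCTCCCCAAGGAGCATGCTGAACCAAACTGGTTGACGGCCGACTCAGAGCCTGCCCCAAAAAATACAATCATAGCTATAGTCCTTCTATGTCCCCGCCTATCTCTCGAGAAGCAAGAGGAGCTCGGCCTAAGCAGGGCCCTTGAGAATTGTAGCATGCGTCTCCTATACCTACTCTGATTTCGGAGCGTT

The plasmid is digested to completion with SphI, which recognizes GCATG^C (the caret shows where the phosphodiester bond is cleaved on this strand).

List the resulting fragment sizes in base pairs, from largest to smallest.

SphI sites (GCATGC) start at positions 22, 162.
SphI cuts after base 5 of each site (before the last base), so after positions 26, 166.
Circular molecule, 2 cuts → 2 fragments:
  27–166 → 140 bp
  167–199 then 1–26 → 33 + 26 = 59 bp
Sorted largest to smallest: 140, 59 bp.

140, 59 bp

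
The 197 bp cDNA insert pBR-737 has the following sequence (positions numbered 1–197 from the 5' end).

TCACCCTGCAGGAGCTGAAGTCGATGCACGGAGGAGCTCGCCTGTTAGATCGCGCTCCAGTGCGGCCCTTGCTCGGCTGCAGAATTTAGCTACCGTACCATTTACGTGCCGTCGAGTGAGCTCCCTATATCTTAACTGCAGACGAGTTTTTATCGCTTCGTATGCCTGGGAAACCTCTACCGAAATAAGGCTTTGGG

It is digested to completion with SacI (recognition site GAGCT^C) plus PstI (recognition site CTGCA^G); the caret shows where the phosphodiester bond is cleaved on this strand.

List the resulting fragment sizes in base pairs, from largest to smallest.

57, 43, 41, 28, 18, 10 bp

SacI sites (GAGCTC) start at positions 34, 118.
SacI cuts after base 5 of each site (before the last base), so after positions 38, 122.
PstI sites (CTGCAG) start at positions 6, 77, 136.
PstI cuts after base 5 of each site (before the last base), so after positions 10, 81, 140.
Combined cut positions: 10, 38, 81, 122, 140.
Linear molecule, 5 cuts → 6 fragments:
  1–10 → 10 bp
  11–38 → 28 bp
  39–81 → 43 bp
  82–122 → 41 bp
  123–140 → 18 bp
  141–197 → 57 bp
Sorted largest to smallest: 57, 43, 41, 28, 18, 10 bp.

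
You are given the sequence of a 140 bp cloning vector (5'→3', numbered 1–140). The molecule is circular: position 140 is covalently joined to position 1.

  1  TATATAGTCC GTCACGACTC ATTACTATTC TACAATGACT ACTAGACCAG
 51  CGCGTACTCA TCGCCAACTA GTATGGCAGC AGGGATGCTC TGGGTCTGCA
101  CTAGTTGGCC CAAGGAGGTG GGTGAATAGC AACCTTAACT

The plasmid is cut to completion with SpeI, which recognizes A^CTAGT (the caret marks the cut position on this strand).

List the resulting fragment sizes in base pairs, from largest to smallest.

107, 33 bp

SpeI sites (ACTAGT) start at positions 67, 100.
SpeI cuts after the first base of each site, so after positions 67, 100.
Circular molecule, 2 cuts → 2 fragments:
  68–100 → 33 bp
  101–140 then 1–67 → 40 + 67 = 107 bp
Sorted largest to smallest: 107, 33 bp.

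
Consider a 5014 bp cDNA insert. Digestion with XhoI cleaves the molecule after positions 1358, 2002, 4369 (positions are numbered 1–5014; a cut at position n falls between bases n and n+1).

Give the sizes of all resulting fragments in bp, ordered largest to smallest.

2367, 1358, 645, 644 bp

Linear molecule, 3 cuts → 4 fragments:
  1358 − 0 = 1358 bp
  2002 − 1358 = 644 bp
  4369 − 2002 = 2367 bp
  5014 − 4369 = 645 bp
Sorted largest to smallest: 2367, 1358, 645, 644 bp.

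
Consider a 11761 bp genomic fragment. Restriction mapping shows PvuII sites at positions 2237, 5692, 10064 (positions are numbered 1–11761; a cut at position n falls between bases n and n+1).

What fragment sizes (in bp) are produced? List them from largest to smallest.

4372, 3455, 2237, 1697 bp

Linear molecule, 3 cuts → 4 fragments:
  2237 − 0 = 2237 bp
  5692 − 2237 = 3455 bp
  10064 − 5692 = 4372 bp
  11761 − 10064 = 1697 bp
Sorted largest to smallest: 4372, 3455, 2237, 1697 bp.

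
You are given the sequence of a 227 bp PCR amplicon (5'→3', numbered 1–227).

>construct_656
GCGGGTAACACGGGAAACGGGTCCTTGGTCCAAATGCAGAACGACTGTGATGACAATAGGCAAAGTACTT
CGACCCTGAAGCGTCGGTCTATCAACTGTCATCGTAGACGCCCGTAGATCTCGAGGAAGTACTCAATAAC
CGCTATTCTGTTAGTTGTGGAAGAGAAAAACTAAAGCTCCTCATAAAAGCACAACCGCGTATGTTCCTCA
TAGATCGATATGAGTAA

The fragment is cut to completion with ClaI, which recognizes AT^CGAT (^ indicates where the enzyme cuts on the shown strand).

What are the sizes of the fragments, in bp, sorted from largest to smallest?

The ClaI site (ATCGAT) starts at position 214.
ClaI cuts after base 2 of each site, so after position 215.
Linear molecule, 1 cut → 2 fragments:
  1–215 → 215 bp
  216–227 → 12 bp
Sorted largest to smallest: 215, 12 bp.

215, 12 bp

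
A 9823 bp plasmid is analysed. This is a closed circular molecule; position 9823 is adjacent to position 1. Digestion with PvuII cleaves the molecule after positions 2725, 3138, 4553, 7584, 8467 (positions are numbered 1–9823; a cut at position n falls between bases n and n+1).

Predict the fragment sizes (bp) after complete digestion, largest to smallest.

4081, 3031, 1415, 883, 413 bp

Circular molecule, 5 cuts → 5 fragments:
  3138 − 2725 = 413 bp
  4553 − 3138 = 1415 bp
  7584 − 4553 = 3031 bp
  8467 − 7584 = 883 bp
  wrap: 9823 − 8467 + 2725 = 4081 bp
Sorted largest to smallest: 4081, 3031, 1415, 883, 413 bp.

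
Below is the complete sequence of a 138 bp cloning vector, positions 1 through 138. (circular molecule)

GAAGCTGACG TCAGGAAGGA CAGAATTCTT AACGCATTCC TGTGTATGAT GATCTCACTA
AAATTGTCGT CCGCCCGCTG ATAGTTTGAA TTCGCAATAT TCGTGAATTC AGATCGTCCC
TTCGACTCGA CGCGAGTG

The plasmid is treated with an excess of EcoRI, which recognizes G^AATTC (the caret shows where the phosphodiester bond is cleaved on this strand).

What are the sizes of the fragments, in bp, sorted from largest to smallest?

EcoRI sites (GAATTC) start at positions 23, 88, 105.
EcoRI cuts after the first base of each site, so after positions 23, 88, 105.
Circular molecule, 3 cuts → 3 fragments:
  24–88 → 65 bp
  89–105 → 17 bp
  106–138 then 1–23 → 33 + 23 = 56 bp
Sorted largest to smallest: 65, 56, 17 bp.

65, 56, 17 bp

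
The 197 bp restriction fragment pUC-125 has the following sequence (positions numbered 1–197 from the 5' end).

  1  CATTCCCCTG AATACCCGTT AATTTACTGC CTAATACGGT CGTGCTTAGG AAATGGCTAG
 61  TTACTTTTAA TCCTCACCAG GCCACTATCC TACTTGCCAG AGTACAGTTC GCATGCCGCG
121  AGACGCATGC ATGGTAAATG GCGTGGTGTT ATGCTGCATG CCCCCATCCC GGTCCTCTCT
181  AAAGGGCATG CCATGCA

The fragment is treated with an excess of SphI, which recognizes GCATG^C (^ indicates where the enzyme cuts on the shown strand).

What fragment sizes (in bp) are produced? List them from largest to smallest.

SphI sites (GCATGC) start at positions 111, 125, 156, 186.
SphI cuts after base 5 of each site (before the last base), so after positions 115, 129, 160, 190.
Linear molecule, 4 cuts → 5 fragments:
  1–115 → 115 bp
  116–129 → 14 bp
  130–160 → 31 bp
  161–190 → 30 bp
  191–197 → 7 bp
Sorted largest to smallest: 115, 31, 30, 14, 7 bp.

115, 31, 30, 14, 7 bp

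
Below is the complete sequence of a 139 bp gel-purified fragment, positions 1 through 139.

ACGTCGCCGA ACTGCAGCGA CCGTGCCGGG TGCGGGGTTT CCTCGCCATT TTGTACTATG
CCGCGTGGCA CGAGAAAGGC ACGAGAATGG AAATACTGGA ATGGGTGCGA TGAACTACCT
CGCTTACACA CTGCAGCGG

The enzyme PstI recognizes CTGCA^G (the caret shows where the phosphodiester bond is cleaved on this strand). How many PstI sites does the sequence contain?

CTGCAG occurs starting at positions 12, 131.
PstI cuts at 2 sites.

2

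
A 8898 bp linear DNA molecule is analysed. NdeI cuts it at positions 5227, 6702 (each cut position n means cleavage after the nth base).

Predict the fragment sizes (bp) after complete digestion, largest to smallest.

5227, 2196, 1475 bp

Linear molecule, 2 cuts → 3 fragments:
  5227 − 0 = 5227 bp
  6702 − 5227 = 1475 bp
  8898 − 6702 = 2196 bp
Sorted largest to smallest: 5227, 2196, 1475 bp.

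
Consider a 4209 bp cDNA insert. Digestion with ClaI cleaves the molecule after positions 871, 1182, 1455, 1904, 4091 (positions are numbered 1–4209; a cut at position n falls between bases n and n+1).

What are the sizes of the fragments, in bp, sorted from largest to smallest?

Linear molecule, 5 cuts → 6 fragments:
  871 − 0 = 871 bp
  1182 − 871 = 311 bp
  1455 − 1182 = 273 bp
  1904 − 1455 = 449 bp
  4091 − 1904 = 2187 bp
  4209 − 4091 = 118 bp
Sorted largest to smallest: 2187, 871, 449, 311, 273, 118 bp.

2187, 871, 449, 311, 273, 118 bp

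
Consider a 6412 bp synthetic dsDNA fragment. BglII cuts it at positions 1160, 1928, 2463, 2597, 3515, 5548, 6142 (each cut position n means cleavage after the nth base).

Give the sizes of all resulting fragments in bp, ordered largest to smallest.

2033, 1160, 918, 768, 594, 535, 270, 134 bp

Linear molecule, 7 cuts → 8 fragments:
  1160 − 0 = 1160 bp
  1928 − 1160 = 768 bp
  2463 − 1928 = 535 bp
  2597 − 2463 = 134 bp
  3515 − 2597 = 918 bp
  5548 − 3515 = 2033 bp
  6142 − 5548 = 594 bp
  6412 − 6142 = 270 bp
Sorted largest to smallest: 2033, 1160, 918, 768, 594, 535, 270, 134 bp.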